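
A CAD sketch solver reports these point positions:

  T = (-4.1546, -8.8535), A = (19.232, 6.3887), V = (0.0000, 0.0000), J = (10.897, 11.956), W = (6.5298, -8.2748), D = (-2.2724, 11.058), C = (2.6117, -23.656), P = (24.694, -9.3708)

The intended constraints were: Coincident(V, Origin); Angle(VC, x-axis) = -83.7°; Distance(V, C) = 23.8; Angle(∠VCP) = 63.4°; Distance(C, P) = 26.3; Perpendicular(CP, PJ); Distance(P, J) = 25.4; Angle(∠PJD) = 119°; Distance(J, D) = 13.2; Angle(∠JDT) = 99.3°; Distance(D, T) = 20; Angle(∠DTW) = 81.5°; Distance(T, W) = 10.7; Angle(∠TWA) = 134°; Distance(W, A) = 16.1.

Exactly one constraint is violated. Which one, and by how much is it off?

Distance(W, A) = 16.1 — off by 3.30.

V = (0.00, 0.00) ✓; VC at -83.70° ✓; |VC| = 23.80 ✓; ∠VCP = 63.40° ✓; |CP| = 26.30 ✓; ∠(CP, PJ) = 90.00° ✓; |PJ| = 25.40 ✓; ∠PJD = 119.0° ✓; |JD| = 13.20 ✓; ∠JDT = 99.30° ✓; |DT| = 20.00 ✓; ∠DTW = 81.50° ✓; |TW| = 10.70 ✓; ∠TWA = 134.0° ✓; |WA| = 19.40 ✗.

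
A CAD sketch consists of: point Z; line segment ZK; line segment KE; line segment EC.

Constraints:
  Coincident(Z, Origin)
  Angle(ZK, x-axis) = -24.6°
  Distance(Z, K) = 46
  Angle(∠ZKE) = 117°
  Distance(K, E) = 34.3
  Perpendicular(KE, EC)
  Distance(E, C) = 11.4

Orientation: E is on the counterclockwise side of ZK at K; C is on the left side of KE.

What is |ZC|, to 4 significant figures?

62.61

Z is at the origin; ZK runs at -24.6° with length 46.0, so K = 46.0·(cos -24.6°, sin -24.6°) = (41.82, -19.15). ∠ZKE = 117.0°, so KE runs at -24.6° + (180° − 117.0°) = 38.40° from the x-axis; with |KE| = 34.3, E = K + 34.3·(cos 38.40°, sin 38.40°) = (68.71, 2.156). KE ⟂ EC; with |EC| = 11.4 on the left of KE, C = E + 11.4·(-0.6211, 0.7837) = (61.62, 11.09). Then |ZC| = |C − Z| = 62.61.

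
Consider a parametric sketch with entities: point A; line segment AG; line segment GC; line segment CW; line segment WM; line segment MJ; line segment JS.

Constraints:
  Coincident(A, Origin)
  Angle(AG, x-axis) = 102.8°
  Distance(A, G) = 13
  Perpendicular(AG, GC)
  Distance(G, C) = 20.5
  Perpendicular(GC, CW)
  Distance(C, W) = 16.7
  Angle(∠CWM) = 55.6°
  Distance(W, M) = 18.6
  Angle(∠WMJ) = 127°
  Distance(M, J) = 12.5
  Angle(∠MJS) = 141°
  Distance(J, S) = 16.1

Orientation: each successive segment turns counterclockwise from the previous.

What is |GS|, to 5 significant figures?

23.889

A is at the origin; AG runs at 102.8° with length 13.0, so G = (-2.8801, 12.677). AG ⟂ GC, so GC runs at -167.20°; with |GC| = 20.5, C = (-22.871, 8.1352). GC is perpendicular to CW, so CW runs at -77.200°; with |CW| = 16.7, W = (-19.171, -8.1498). ∠CWM = 55.6° gives WM at 47.200° from the x-axis; with |WM| = 18.6, M = (-6.5332, 5.4976). ∠WMJ = 127.0° gives MJ at 100.20° from the x-axis; with |MJ| = 12.5, J = (-8.7468, 17.800). ∠MJS = 141.0° gives JS at 139.20° from the x-axis; with |JS| = 16.1, S = (-20.934, 28.320). Then |GS| = |S − G| = 23.889.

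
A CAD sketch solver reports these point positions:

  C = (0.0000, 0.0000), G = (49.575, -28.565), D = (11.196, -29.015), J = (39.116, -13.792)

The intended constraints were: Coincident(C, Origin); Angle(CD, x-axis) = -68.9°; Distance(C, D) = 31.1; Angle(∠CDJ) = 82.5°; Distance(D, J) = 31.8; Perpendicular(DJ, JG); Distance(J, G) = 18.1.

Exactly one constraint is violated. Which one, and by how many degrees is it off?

Perpendicular(DJ, JG) — off by 6.70°.

C = (0.00, 0.00) ✓; CD at -68.90° ✓; |CD| = 31.10 ✓; ∠CDJ = 82.50° ✓; |DJ| = 31.80 ✓; ∠(DJ, JG) = 83.30° ✗; |JG| = 18.10 ✓.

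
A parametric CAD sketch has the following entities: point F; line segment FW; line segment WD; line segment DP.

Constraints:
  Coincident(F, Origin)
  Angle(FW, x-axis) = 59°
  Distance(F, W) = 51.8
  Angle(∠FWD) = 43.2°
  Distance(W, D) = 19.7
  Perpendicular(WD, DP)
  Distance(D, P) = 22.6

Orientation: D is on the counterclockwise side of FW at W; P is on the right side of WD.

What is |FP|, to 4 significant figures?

60.80

F is at the origin; FW runs at 59.0° with length 51.8, so W = 51.8·(cos 59.0°, sin 59.0°) = (26.68, 44.40). ∠FWD = 43.2°, so WD runs at 59.0° + (180° − 43.2°) = 195.8° from the x-axis; with |WD| = 19.7, D = W + 19.7·(cos 195.8°, sin 195.8°) = (7.723, 39.04). The perpendicularity gives DP at right angles to WD; with |DP| = 22.6 on the right of WD, P = D + 22.6·(-0.2723, 0.9622) = (1.570, 60.78). Then |FP| = |P − F| = 60.80.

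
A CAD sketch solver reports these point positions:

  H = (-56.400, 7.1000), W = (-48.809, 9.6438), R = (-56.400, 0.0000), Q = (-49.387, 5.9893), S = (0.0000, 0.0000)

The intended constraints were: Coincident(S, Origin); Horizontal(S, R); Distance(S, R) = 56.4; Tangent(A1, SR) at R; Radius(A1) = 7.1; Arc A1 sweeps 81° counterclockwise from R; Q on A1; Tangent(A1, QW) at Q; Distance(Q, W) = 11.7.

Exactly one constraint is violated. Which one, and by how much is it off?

Distance(Q, W) = 11.7 — off by 8.00.

S = (0.00, 0.00) ✓; S.y = 0.00, R.y = 0.00 ✓; |SR| = 56.40 ✓; ∠(HR, RS) = 90.00° ✓; |HR| = 7.100 ✓; bearing(H→Q) − bearing(H→R) = 81.00° ✓; |HQ| = 7.100 ✓; ∠(HQ, QW) = 89.99° ✓; |QW| = 3.700 ✗.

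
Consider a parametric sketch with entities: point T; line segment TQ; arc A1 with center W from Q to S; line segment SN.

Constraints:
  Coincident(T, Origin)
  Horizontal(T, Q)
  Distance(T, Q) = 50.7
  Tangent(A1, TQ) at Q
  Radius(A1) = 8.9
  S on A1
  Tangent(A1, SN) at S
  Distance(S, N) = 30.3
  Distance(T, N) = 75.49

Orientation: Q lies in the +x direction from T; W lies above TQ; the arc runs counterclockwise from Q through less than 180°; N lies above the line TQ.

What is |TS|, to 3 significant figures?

59.8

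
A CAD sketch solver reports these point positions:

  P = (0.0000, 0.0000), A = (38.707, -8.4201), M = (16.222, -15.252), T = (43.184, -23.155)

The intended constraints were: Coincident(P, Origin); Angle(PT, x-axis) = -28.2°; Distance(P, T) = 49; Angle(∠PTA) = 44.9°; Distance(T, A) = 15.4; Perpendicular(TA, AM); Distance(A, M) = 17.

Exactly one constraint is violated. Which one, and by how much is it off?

Distance(A, M) = 17 — off by 6.50.

P = (0.00, 0.00) ✓; PT at -28.20° ✓; |PT| = 49.00 ✓; ∠PTA = 44.90° ✓; |TA| = 15.40 ✓; ∠(TA, AM) = 90.00° ✓; |AM| = 23.50 ✗.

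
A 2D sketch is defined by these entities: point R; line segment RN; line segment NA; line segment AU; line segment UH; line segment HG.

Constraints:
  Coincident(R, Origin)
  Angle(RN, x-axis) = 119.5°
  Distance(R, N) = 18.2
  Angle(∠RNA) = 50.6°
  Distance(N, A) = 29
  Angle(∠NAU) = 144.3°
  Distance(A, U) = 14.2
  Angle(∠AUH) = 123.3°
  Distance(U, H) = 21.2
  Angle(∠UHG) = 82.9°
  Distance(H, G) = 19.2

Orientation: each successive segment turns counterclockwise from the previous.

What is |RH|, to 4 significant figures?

32.04

∠NAU = 144.3° gives AU at -75.40° from the x-axis; with |AU| = 14.2, U = (-15.82, -24.96). ∠AUH = 123.3° gives UH at -18.70° from the x-axis; with |UH| = 21.2, H = (4.258, -31.75). Then |RH| = |H − R| = 32.04.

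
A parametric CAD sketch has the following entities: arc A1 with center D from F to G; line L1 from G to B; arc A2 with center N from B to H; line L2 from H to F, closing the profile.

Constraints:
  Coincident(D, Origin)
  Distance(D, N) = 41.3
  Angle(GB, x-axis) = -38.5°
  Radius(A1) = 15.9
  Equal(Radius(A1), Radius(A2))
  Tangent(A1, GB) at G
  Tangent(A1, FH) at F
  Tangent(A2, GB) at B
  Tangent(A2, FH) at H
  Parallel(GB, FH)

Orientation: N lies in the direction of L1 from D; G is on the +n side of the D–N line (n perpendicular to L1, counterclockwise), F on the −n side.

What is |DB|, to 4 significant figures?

44.25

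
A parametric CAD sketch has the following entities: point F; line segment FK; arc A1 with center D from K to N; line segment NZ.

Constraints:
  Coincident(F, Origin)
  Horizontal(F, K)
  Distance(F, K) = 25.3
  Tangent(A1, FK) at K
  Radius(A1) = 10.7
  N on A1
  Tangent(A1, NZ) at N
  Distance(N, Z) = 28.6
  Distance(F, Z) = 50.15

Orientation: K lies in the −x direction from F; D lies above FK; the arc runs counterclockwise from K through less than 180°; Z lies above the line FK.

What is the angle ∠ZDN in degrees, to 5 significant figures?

69.488°

Checks: |DN| = 10.70 ✓; ∠(DN, NZ) = 90.00° ✓; |NZ| = 28.60 ✓; |FZ| = 50.15 ✓.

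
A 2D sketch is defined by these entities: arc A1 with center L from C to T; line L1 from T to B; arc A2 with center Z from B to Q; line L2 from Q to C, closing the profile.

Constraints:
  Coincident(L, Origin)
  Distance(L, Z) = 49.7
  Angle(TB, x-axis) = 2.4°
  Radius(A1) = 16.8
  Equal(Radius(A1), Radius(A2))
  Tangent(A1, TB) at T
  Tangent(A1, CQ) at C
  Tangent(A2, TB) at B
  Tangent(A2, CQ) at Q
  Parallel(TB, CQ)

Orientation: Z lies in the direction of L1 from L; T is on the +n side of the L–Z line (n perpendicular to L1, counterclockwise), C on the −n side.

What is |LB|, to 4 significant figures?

52.46

The slot axis is L1's direction at 2.4°, so u = (cos 2.4°, sin 2.4°) = (0.9991, 0.04188) and n = (−sin 2.4°, cos 2.4°) = (-0.04188, 0.9991). L is at the origin and Z lies 49.7 along u from L, so Z = 49.7·u = (49.66, 2.081). Tangency of A1 to both parallel lines with radius 16.8 puts T and C at L ± 16.8·n: T = (-0.7035, 16.79), C = (0.7035, -16.79). Equal radii place B and Q the same way about Z: B = Z + 16.8·n = (48.95, 18.87), Q = Z − 16.8·n = (50.36, -14.70). Then |LB| = |B − L| = 52.46.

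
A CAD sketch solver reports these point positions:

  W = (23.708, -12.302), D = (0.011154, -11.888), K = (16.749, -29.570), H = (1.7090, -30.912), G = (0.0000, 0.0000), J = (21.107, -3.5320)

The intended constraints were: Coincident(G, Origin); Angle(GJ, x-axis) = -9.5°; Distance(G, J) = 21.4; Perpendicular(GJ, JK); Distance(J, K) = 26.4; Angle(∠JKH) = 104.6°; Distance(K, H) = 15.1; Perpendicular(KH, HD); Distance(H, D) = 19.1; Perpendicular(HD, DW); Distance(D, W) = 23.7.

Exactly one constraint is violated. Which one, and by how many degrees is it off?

Perpendicular(HD, DW) — off by 6.10°.

G = (0.00, 0.00) ✓; GJ at -9.500° ✓; |GJ| = 21.40 ✓; ∠(GJ, JK) = 90.00° ✓; |JK| = 26.40 ✓; ∠JKH = 104.6° ✓; |KH| = 15.10 ✓; ∠(KH, HD) = 90.00° ✓; |HD| = 19.10 ✓; ∠(HD, DW) = 96.10° ✗; |DW| = 23.70 ✓.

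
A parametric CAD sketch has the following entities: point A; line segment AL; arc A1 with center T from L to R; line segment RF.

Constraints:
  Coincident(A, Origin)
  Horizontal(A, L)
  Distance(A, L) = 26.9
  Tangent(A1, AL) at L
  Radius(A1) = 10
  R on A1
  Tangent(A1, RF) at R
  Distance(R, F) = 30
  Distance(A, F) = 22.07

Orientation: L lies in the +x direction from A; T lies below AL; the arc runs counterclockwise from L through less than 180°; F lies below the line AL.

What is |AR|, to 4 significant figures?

20.53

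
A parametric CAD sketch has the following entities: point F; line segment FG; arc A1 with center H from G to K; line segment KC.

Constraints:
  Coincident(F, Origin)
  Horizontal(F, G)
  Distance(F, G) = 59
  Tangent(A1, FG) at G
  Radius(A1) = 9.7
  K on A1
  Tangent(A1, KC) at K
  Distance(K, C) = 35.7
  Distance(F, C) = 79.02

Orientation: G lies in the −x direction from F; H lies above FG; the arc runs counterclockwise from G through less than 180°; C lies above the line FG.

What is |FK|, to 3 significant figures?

51.9

Checks: F = (0.00, 0.00) ✓; |HK| = 9.700 ✓; ∠(HK, KC) = 90.00° ✓; |KC| = 35.70 ✓; |FC| = 79.02 ✓.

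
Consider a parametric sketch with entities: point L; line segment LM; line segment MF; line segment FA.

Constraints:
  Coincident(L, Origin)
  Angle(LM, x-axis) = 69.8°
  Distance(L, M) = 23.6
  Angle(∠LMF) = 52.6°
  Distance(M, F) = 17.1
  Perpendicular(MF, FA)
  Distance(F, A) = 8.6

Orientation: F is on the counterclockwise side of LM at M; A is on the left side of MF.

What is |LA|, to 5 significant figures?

10.518

L is at the origin; LM runs at 69.8° with length 23.6, so M = 23.6·(cos 69.8°, sin 69.8°) = (8.1490, 22.148). ∠LMF = 52.6°, so MF runs at 69.8° + (180° − 52.6°) = 197.20° from the x-axis; with |MF| = 17.1, F = M + 17.1·(cos 197.20°, sin 197.20°) = (-8.1862, 17.092). MF ⟂ FA; with |FA| = 8.6 on the left of MF, A = F + 8.6·(0.29571, -0.95528) = (-5.6431, 8.8764). Then |LA| = |A − L| = 10.518.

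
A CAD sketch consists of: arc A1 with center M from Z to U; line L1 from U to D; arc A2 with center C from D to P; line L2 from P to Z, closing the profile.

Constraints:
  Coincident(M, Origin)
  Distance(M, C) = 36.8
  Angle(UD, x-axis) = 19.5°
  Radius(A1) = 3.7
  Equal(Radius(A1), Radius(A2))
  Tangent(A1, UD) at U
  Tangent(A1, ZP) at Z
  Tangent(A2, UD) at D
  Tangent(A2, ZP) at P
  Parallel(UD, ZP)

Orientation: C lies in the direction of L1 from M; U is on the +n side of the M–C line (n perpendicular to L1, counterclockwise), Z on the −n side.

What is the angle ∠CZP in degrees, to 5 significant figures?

5.7414°

Tangency of A1 to both parallel lines with radius 3.7 puts U and Z at M ± 3.7·n: U = (-1.2351, 3.4878), Z = (1.2351, -3.4878). Equal radii place D and P the same way about C: D = C + 3.7·n = (33.454, 15.772), P = C − 3.7·n = (35.924, 8.7963). Then cos ∠CZP = ZC·ZP / (|ZC||ZP|), giving 5.7414°.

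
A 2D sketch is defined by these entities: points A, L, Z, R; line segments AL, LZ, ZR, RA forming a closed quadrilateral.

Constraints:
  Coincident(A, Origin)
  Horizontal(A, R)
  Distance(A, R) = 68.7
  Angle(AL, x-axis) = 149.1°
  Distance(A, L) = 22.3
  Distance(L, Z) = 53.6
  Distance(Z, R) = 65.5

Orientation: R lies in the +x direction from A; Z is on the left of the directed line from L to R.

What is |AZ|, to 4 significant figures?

50.86

A is at the origin; A and R share the same y with |AR| = 68.7 and R in +x, so R = (68.7, 0). AL runs at 149.1° with |AL| = 22.3, so L = (-19.13, 11.45). Z is determined by |LZ| = 53.6 and |ZR| = 65.5 together: it lies at the intersection of circle(L, 53.6) and circle(R, 65.5). With |LR| = 88.58, the foot of the radical line on LR is 36.29 from L and the perpendicular offset is √(53.6² − 36.29²) = 39.45. Taking the left-of-LR solution: Z = (21.95, 45.88).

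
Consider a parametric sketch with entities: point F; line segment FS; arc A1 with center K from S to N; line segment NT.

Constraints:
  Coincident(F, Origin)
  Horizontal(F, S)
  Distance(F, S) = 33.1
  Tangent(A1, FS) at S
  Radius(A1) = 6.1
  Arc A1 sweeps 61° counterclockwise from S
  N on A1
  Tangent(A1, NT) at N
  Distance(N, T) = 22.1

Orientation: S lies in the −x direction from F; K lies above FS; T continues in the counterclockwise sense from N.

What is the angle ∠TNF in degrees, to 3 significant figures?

67.5°

On A1, S sits at bearing -90° from K; a 61° counterclockwise sweep puts N at bearing -29°, so N = K + 6.1·(cos -29°, sin -29°) = (-27.8, 3.14). Since A1 is tangent to NT there, KN ⟂ NT, so NT runs along (−sin -29°, cos -29°); with |NT| = 22.1, T = (-17.1, 22.5). Then cos ∠TNF = NT·NF / (|NT||NF|), giving 67.5°.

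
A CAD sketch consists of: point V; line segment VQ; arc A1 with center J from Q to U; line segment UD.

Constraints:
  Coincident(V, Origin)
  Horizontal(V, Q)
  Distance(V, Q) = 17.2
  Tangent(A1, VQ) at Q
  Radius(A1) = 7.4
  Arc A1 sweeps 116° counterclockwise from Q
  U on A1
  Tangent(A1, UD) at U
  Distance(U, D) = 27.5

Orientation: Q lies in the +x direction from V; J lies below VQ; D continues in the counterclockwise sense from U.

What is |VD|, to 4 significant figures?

41.97

V is at the origin; VQ is horizontal with |VQ| = 17.2 and Q on the +x side, so Q = (17.20, 0.000). Tangency of A1 to VQ means the radius JQ is perpendicular to VQ, so J = Q + (0, -7.4) = (17.20, -7.400). On A1, Q sits at bearing 90° from J; a 116° counterclockwise sweep puts U at bearing 206°, so U = J + 7.4·(cos 206°, sin 206°) = (10.55, -10.64). Tangency of A1 to UD means the radius JU is perpendicular to UD, so UD runs along (−sin 206°, cos 206°); with |UD| = 27.5, D = (22.60, -35.36). Then |VD| = |D − V| = 41.97.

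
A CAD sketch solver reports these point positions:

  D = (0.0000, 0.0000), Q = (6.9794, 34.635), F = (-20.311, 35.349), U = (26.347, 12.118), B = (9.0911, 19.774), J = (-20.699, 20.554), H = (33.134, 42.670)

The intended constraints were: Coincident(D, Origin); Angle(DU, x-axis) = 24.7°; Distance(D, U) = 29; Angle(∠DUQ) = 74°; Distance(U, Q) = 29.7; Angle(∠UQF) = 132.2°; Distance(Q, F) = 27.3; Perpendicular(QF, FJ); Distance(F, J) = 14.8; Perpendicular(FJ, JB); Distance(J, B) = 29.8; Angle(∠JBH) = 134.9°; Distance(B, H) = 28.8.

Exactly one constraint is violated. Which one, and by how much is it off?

Distance(B, H) = 28.8 — off by 4.40.

D = (0.00, 0.00) ✓; DU at 24.70° ✓; |DU| = 29.00 ✓; ∠DUQ = 74.00° ✓; |UQ| = 29.70 ✓; ∠UQF = 132.2° ✓; |QF| = 27.30 ✓; ∠(QF, FJ) = 90.00° ✓; |FJ| = 14.80 ✓; ∠(FJ, JB) = 90.00° ✓; |JB| = 29.80 ✓; ∠JBH = 134.9° ✓; |BH| = 33.20 ✗.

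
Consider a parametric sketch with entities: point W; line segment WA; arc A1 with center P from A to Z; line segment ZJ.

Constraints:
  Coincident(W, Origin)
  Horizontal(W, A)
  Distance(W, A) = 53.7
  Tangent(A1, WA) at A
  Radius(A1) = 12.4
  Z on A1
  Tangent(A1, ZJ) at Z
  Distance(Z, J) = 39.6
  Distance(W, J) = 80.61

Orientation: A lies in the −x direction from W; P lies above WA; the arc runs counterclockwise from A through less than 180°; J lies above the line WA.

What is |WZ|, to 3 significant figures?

46.3

Checks: |PZ| = 12.40 ✓; ∠(PZ, ZJ) = 90.00° ✓; |ZJ| = 39.60 ✓; |WJ| = 80.61 ✓.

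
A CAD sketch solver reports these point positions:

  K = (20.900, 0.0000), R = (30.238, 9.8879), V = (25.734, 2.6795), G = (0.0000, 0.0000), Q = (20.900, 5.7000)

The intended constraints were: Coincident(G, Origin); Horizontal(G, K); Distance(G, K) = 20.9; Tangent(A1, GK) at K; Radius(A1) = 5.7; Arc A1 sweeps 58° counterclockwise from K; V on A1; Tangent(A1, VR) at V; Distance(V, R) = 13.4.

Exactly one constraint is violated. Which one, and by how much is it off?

Distance(V, R) = 13.4 — off by 4.90.

G = (0.00, 0.00) ✓; G.y = 0.00, K.y = 0.00 ✓; |GK| = 20.90 ✓; ∠(QK, KG) = 90.00° ✓; |QK| = 5.700 ✓; bearing(Q→V) − bearing(Q→K) = 58.00° ✓; |QV| = 5.700 ✓; ∠(QV, VR) = 90.00° ✓; |VR| = 8.500 ✗.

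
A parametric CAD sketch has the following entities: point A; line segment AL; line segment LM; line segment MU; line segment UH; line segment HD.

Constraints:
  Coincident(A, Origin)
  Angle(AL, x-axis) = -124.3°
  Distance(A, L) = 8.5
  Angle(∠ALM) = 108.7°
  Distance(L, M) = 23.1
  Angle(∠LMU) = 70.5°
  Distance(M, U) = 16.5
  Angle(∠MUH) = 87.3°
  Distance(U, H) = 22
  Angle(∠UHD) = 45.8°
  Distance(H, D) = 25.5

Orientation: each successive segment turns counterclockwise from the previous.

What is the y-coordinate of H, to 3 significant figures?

-0.446

A is at the origin; AL runs at -124.3° with length 8.5, so L = (-4.79, -7.02). ∠ALM = 108.7° gives LM at -53.0° from the x-axis; with |LM| = 23.1, M = (9.11, -25.5). ∠LMU = 70.5° gives MU at 56.5° from the x-axis; with |MU| = 16.5, U = (18.2, -11.7). ∠MUH = 87.3° gives UH at 149° from the x-axis; with |UH| = 22.0, H = (-0.678, -0.446). So H.y = -0.446.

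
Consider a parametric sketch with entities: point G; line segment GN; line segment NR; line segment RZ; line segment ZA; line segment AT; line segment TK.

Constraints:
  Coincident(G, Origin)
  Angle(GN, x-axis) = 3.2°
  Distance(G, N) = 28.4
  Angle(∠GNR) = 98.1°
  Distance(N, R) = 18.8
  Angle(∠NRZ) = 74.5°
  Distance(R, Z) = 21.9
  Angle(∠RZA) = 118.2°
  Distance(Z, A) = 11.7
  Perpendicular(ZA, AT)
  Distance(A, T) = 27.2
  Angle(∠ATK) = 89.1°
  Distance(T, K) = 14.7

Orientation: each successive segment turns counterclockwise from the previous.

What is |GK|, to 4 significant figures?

36.73

G is at the origin; GN runs at 3.2° with length 28.4, so N = (28.36, 1.585). ∠GNR = 98.1° gives NR at 85.10° from the x-axis; with |NR| = 18.8, R = (29.96, 20.32). ∠NRZ = 74.5° gives RZ at -169.4° from the x-axis; with |RZ| = 21.9, Z = (8.435, 16.29). ∠RZA = 118.2° gives ZA at -107.6° from the x-axis; with |ZA| = 11.7, A = (4.898, 5.136). ZA ⟂ AT, so AT runs at -17.60°; with |AT| = 27.2, T = (30.82, -3.089). ∠ATK = 89.1° gives TK at 73.30° from the x-axis; with |TK| = 14.7, K = (35.05, 10.99). Then |GK| = |K − G| = 36.73.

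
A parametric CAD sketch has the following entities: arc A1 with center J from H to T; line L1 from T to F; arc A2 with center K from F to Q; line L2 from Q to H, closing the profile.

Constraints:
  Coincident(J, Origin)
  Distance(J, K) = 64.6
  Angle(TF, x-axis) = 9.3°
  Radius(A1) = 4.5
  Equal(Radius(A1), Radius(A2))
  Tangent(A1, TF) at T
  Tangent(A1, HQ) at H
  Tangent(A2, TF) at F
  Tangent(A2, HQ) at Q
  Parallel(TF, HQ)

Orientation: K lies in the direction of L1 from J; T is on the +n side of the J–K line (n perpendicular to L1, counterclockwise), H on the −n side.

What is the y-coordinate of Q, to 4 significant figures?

5.999

The slot axis is L1's direction at 9.3°, so u = (cos 9.3°, sin 9.3°) = (0.9869, 0.1616) and n = (−sin 9.3°, cos 9.3°) = (-0.1616, 0.9869). J is at the origin and K lies 64.6 along u from J, so K = 64.6·u = (63.75, 10.44). Tangency of A1 to both parallel lines with radius 4.5 puts T and H at J ± 4.5·n: T = (-0.7272, 4.441), H = (0.7272, -4.441). Equal radii place F and Q the same way about K: F = K + 4.5·n = (63.02, 14.88), Q = K − 4.5·n = (64.48, 5.999). So Q.y = 5.999.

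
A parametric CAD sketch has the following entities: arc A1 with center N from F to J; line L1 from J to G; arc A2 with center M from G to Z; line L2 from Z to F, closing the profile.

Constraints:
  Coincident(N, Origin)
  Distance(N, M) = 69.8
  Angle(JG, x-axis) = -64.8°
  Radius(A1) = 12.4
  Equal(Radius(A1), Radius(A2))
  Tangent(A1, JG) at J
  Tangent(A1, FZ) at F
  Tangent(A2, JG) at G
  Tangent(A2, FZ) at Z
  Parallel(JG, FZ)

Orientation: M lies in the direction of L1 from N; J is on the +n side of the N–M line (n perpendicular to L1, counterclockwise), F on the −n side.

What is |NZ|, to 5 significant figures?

70.893

The slot axis is L1's direction at -64.8°, so u = (cos -64.8°, sin -64.8°) = (0.42578, -0.90483) and n = (−sin -64.8°, cos -64.8°) = (0.90483, 0.42578). N is at the origin and M lies 69.8 along u from N, so M = 69.8·u = (29.719, -63.157). Tangency of A1 to both parallel lines with radius 12.4 puts J and F at N ± 12.4·n: J = (11.220, 5.2797), F = (-11.220, -5.2797). Equal radii place G and Z the same way about M: G = M + 12.4·n = (40.939, -57.877), Z = M − 12.4·n = (18.500, -68.437). Then |NZ| = |Z − N| = 70.893.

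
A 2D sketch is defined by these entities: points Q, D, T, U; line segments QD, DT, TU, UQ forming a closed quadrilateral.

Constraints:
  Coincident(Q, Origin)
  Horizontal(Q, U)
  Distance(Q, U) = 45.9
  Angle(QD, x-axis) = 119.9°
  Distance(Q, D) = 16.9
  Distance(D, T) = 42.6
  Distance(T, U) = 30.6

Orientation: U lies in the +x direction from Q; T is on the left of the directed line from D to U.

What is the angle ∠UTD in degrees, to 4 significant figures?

99.15°

Q is at the origin; QU is horizontal with |QU| = 45.9 and U in +x, so U = (45.9, 0). QD runs at 119.9° with |QD| = 16.9, so D = (-8.424, 14.65). T is determined by |DT| = 42.6 and |TU| = 30.6 together: it lies at the intersection of circle(D, 42.6) and circle(U, 30.6). With |DU| = 56.27, the foot of the radical line on DU is 35.94 from D and the perpendicular offset is √(42.6² − 35.94²) = 22.87. Taking the left-of-DU solution: T = (32.23, 27.38).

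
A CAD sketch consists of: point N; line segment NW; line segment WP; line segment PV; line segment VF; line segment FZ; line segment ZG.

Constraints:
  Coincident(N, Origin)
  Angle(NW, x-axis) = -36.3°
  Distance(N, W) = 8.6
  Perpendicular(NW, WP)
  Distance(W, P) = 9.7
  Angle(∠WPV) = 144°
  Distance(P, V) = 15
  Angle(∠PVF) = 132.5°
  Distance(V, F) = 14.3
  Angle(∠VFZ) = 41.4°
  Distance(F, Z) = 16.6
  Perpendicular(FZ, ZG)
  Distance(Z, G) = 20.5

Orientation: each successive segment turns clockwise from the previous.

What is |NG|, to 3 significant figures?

27.6

N is at the origin; NW runs at -36.3° with length 8.6, so W = (6.93, -5.09). NW is perpendicular to WP, so WP runs at -126°; with |WP| = 9.7, P = (1.19, -12.9). ∠WPV = 144.0° gives PV at -162° from the x-axis; with |PV| = 15.0, V = (-13.1, -17.5). ∠PVF = 132.5° gives VF at 150° from the x-axis; with |VF| = 14.3, F = (-25.5, -10.4). ∠VFZ = 41.4° gives FZ at 11.6° from the x-axis; with |FZ| = 16.6, Z = (-9.25, -7.02). The perpendicularity gives ZG at right angles to FZ, so ZG runs at -78.4°; with |ZG| = 20.5, G = (-5.13, -27.1). Then |NG| = |G − N| = 27.6.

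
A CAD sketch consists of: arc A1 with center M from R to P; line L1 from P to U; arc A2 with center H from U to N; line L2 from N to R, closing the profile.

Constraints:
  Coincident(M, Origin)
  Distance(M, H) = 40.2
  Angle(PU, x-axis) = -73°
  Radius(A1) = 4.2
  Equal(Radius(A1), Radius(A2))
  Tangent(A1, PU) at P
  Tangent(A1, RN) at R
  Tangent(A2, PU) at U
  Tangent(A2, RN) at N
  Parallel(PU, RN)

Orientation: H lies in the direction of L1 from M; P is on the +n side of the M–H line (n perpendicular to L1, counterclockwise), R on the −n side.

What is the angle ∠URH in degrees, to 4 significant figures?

5.838°

The slot axis is L1's direction at -73.0°, so u = (cos -73.0°, sin -73.0°) = (0.2924, -0.9563) and n = (−sin -73.0°, cos -73.0°) = (0.9563, 0.2924). M is at the origin and H lies 40.2 along u from M, so H = 40.2·u = (11.75, -38.44). Tangency of A1 to both parallel lines with radius 4.2 puts P and R at M ± 4.2·n: P = (4.016, 1.228), R = (-4.016, -1.228). Equal radii place U and N the same way about H: U = H + 4.2·n = (15.77, -37.22), N = H − 4.2·n = (7.737, -39.67). Then cos ∠URH = RU·RH / (|RU||RH|), giving 5.838°.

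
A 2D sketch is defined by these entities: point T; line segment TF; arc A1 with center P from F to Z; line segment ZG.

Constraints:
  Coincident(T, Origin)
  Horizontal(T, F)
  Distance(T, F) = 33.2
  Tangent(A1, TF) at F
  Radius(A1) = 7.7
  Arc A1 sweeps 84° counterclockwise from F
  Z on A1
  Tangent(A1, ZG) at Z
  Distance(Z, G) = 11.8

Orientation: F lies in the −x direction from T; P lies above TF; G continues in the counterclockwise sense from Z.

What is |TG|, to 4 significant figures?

30.63

T is at the origin; T and F share the same y with |TF| = 33.2 and F on the −x side, so F = (-33.20, 0.000). Since A1 is tangent to TF there, PF ⟂ TF, so P = F + (0, 7.7) = (-33.20, 7.700). On A1, F sits at bearing -90° from P; an 84° counterclockwise sweep puts Z at bearing -6°, so Z = P + 7.7·(cos -6°, sin -6°) = (-25.54, 6.895). Since A1 is tangent to ZG there, PZ ⟂ ZG, so ZG runs along (−sin -6°, cos -6°); with |ZG| = 11.8, G = (-24.31, 18.63). Then |TG| = |G − T| = 30.63.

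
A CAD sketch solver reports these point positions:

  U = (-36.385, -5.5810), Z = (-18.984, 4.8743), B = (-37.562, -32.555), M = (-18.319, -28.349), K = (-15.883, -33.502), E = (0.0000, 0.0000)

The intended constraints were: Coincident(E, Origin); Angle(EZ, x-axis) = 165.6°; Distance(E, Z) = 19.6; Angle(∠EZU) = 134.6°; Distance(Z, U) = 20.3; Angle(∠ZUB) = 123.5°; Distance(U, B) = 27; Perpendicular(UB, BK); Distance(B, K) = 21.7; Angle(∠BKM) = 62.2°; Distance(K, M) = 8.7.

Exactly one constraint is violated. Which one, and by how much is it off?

Distance(K, M) = 8.7 — off by 3.00.

E = (0.00, 0.00) ✓; EZ at 165.6° ✓; |EZ| = 19.60 ✓; ∠EZU = 134.6° ✓; |ZU| = 20.30 ✓; ∠ZUB = 123.5° ✓; |UB| = 27.00 ✓; ∠(UB, BK) = 90.00° ✓; |BK| = 21.70 ✓; ∠BKM = 62.20° ✓; |KM| = 5.700 ✗.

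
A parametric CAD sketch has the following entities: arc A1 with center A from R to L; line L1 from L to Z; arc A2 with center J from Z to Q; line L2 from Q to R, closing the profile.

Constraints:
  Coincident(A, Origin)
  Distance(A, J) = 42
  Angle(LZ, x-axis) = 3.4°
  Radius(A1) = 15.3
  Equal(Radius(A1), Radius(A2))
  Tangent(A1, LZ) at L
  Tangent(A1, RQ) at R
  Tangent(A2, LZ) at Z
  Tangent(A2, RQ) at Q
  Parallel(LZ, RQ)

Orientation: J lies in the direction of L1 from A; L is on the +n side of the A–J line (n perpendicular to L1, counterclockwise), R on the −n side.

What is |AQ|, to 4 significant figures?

44.70

The slot axis is L1's direction at 3.4°, so u = (cos 3.4°, sin 3.4°) = (0.9982, 0.05931) and n = (−sin 3.4°, cos 3.4°) = (-0.05931, 0.9982). A is at the origin and J lies 42.0 along u from A, so J = 42.0·u = (41.93, 2.491). Tangency of A1 to both parallel lines with radius 15.3 puts L and R at A ± 15.3·n: L = (-0.9074, 15.27), R = (0.9074, -15.27). Equal radii place Z and Q the same way about J: Z = J + 15.3·n = (41.02, 17.76), Q = J − 15.3·n = (42.83, -12.78). Then |AQ| = |Q − A| = 44.70.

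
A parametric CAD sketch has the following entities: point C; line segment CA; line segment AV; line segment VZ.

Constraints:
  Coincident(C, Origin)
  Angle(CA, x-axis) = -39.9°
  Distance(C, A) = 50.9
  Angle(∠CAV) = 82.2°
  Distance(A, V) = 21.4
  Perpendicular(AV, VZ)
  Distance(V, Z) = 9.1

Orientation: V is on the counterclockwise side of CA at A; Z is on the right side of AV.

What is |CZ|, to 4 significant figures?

61.27

∠CAV = 82.2°, so AV runs at -39.9° + (180° − 82.2°) = 57.90° from the x-axis; with |AV| = 21.4, V = A + 21.4·(cos 57.90°, sin 57.90°) = (50.42, -14.52). The perpendicularity gives VZ at right angles to AV; with |VZ| = 9.1 on the right of AV, Z = V + 9.1·(0.8471, -0.5314) = (58.13, -19.36). Then |CZ| = |Z − C| = 61.27.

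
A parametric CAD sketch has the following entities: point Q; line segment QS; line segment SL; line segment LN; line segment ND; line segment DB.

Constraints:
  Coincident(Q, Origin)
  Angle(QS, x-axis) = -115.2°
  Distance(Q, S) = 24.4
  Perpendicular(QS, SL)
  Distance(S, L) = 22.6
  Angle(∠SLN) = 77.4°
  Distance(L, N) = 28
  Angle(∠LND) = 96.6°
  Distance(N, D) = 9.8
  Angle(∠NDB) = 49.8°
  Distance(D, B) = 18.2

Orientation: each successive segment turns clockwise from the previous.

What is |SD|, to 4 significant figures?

27.15

∠SLN = 77.4° gives LN at 52.20° from the x-axis; with |LN| = 28.0, N = (-13.68, 9.669). ∠LND = 96.6° gives ND at -31.20° from the x-axis; with |ND| = 9.8, D = (-5.294, 4.593). Then |SD| = |D − S| = 27.15.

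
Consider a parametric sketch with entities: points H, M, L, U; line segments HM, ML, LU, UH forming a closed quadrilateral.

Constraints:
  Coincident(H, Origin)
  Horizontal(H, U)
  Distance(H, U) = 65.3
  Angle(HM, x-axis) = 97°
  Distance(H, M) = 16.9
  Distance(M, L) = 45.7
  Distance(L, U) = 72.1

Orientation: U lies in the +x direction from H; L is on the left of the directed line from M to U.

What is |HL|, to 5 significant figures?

60.117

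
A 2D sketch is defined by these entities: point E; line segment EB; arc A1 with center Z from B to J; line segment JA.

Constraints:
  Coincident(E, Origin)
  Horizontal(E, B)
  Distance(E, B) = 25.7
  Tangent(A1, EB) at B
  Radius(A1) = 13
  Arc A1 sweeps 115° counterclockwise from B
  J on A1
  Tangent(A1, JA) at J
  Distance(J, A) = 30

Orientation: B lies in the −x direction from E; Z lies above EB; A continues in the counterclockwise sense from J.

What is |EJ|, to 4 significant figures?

23.15

E is at the origin; EB is horizontal with |EB| = 25.7 and B on the −x side, so B = (-25.70, 0.000). The tangent condition forces ZB to be normal to EB, so Z = B + (0, 13) = (-25.70, 13.00). On A1, B sits at bearing -90° from Z; a 115° counterclockwise sweep puts J at bearing 25°, so J = Z + 13.0·(cos 25°, sin 25°) = (-13.92, 18.49). Then |EJ| = |J − E| = 23.15.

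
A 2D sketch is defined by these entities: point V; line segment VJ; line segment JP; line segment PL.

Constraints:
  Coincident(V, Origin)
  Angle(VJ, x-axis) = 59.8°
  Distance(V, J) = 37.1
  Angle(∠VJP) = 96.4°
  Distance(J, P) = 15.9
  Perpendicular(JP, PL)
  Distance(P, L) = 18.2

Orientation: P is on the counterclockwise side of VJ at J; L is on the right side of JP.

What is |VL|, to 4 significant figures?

58.60

V is at the origin; VJ runs at 59.8° with length 37.1, so J = 37.1·(cos 59.8°, sin 59.8°) = (18.66, 32.06). ∠VJP = 96.4°, so JP runs at 59.8° + (180° − 96.4°) = 143.4° from the x-axis; with |JP| = 15.9, P = J + 15.9·(cos 143.4°, sin 143.4°) = (5.897, 41.54). The perpendicularity gives PL at right angles to JP; with |PL| = 18.2 on the right of JP, L = P + 18.2·(0.5962, 0.8028) = (16.75, 56.16). Then |VL| = |L − V| = 58.60.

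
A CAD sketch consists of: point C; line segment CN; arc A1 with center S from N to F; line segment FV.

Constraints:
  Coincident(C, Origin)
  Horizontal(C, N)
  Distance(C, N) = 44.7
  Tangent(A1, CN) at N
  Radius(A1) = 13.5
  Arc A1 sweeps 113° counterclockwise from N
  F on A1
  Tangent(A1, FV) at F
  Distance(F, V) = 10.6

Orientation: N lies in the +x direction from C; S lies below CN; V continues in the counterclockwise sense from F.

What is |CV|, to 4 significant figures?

46.26

C is at the origin; CN is horizontal with |CN| = 44.7 and N on the +x side, so N = (44.70, 0.000). The tangent condition forces SN to be normal to CN, so S = N + (0, -13.5) = (44.70, -13.50). On A1, N sits at bearing 90° from S; a 113° counterclockwise sweep puts F at bearing 203°, so F = S + 13.5·(cos 203°, sin 203°) = (32.27, -18.77). A1 meets FV tangentially, so SF is at right angles to FV, so FV runs along (−sin 203°, cos 203°); with |FV| = 10.6, V = (36.41, -28.53). Then |CV| = |V − C| = 46.26.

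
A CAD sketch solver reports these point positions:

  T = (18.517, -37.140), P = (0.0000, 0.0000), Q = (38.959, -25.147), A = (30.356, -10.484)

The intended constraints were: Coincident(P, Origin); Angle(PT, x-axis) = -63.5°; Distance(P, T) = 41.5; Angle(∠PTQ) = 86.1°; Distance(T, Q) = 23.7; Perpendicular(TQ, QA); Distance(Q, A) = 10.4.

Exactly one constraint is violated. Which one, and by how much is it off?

Distance(Q, A) = 10.4 — off by 6.60.

P = (0.00, 0.00) ✓; PT at -63.50° ✓; |PT| = 41.50 ✓; ∠PTQ = 86.10° ✓; |TQ| = 23.70 ✓; ∠(TQ, QA) = 90.00° ✓; |QA| = 17.00 ✗.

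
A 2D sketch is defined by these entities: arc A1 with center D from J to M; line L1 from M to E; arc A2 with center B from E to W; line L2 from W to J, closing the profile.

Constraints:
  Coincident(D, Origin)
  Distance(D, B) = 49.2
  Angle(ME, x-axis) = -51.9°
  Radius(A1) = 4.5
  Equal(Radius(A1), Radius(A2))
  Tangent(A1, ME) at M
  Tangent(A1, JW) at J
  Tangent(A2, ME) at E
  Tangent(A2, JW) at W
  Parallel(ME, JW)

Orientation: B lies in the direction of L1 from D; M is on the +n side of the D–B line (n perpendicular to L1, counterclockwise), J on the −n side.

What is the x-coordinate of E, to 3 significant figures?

33.9

The slot axis is L1's direction at -51.9°, so u = (cos -51.9°, sin -51.9°) = (0.617, -0.787) and n = (−sin -51.9°, cos -51.9°) = (0.787, 0.617). D is at the origin and B lies 49.2 along u from D, so B = 49.2·u = (30.4, -38.7). Tangency of A1 to both parallel lines with radius 4.5 puts M and J at D ± 4.5·n: M = (3.54, 2.78), J = (-3.54, -2.78). Equal radii place E and W the same way about B: E = B + 4.5·n = (33.9, -35.9), W = B − 4.5·n = (26.8, -41.5). So E.x = 33.9.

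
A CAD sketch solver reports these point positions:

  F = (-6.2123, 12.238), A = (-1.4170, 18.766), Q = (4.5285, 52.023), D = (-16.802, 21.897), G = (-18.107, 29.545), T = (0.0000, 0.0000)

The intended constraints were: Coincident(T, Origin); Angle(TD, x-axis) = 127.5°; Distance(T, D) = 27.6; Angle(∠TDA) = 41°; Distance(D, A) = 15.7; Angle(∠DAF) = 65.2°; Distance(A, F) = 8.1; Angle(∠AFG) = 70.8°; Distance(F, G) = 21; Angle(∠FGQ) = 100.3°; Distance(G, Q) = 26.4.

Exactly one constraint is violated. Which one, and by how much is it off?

Distance(G, Q) = 26.4 — off by 5.50.

T = (0.00, 0.00) ✓; TD at 127.5° ✓; |TD| = 27.60 ✓; ∠TDA = 41.00° ✓; |DA| = 15.70 ✓; ∠DAF = 65.20° ✓; |AF| = 8.100 ✓; ∠AFG = 70.80° ✓; |FG| = 21.00 ✓; ∠FGQ = 100.3° ✓; |GQ| = 31.90 ✗.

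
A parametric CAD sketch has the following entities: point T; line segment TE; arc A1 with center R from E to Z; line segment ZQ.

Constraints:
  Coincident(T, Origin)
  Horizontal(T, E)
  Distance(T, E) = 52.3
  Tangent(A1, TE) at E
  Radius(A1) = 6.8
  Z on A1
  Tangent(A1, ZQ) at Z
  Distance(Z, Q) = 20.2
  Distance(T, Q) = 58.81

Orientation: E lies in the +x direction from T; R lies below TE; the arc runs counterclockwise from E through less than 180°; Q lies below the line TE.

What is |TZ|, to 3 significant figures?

46.6

Checks: |RZ| = 6.800 ✓; ∠(RZ, ZQ) = 90.00° ✓; |ZQ| = 20.20 ✓; |TQ| = 58.81 ✓.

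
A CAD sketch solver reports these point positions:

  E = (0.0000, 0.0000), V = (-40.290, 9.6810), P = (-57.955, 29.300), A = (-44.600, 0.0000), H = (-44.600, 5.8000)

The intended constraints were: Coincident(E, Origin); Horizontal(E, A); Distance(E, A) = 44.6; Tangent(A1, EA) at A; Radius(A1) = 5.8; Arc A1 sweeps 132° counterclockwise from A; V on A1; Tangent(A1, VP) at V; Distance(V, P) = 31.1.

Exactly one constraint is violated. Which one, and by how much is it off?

Distance(V, P) = 31.1 — off by 4.70.

E = (0.00, 0.00) ✓; E.y = 0.00, A.y = 0.00 ✓; |EA| = 44.60 ✓; ∠(HA, AE) = 90.00° ✓; |HA| = 5.800 ✓; bearing(H→V) − bearing(H→A) = 132.0° ✓; |HV| = 5.800 ✓; ∠(HV, VP) = 90.00° ✓; |VP| = 26.40 ✗.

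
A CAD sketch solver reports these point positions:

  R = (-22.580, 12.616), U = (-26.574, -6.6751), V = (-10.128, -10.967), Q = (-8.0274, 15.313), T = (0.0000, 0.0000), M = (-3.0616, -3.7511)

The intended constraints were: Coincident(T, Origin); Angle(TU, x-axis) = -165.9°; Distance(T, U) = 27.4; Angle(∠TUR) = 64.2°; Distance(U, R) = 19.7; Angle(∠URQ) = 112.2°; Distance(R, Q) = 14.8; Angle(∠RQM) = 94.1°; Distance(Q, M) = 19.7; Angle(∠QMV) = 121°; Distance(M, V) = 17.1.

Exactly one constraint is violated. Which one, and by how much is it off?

Distance(M, V) = 17.1 — off by 7.00.

T = (0.00, 0.00) ✓; TU at -165.9° ✓; |TU| = 27.40 ✓; ∠TUR = 64.20° ✓; |UR| = 19.70 ✓; ∠URQ = 112.2° ✓; |RQ| = 14.80 ✓; ∠RQM = 94.10° ✓; |QM| = 19.70 ✓; ∠QMV = 121.0° ✓; |MV| = 10.10 ✗.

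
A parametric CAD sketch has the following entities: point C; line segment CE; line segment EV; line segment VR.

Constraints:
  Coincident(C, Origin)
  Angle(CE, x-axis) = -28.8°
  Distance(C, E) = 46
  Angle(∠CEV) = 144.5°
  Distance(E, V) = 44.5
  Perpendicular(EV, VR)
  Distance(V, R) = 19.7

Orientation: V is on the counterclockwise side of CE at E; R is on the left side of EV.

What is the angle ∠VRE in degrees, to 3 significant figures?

66.1°

C is at the origin; CE runs at -28.8° with length 46.0, so E = 46.0·(cos -28.8°, sin -28.8°) = (40.3, -22.2). ∠CEV = 144.5°, so EV runs at -28.8° + (180° − 144.5°) = 6.70° from the x-axis; with |EV| = 44.5, V = E + 44.5·(cos 6.70°, sin 6.70°) = (84.5, -17.0). The perpendicularity gives VR at right angles to EV; with |VR| = 19.7 on the left of EV, R = V + 19.7·(-0.117, 0.993) = (82.2, 2.60). Then cos ∠VRE = RV·RE / (|RV||RE|), giving 66.1°.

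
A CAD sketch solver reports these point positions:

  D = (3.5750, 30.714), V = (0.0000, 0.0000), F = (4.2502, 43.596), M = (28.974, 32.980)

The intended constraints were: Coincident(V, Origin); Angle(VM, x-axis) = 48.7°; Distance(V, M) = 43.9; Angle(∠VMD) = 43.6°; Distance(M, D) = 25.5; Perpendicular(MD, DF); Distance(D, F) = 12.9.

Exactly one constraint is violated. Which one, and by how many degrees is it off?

Perpendicular(MD, DF) — off by 8.10°.

V = (0.00, 0.00) ✓; VM at 48.70° ✓; |VM| = 43.90 ✓; ∠VMD = 43.60° ✓; |MD| = 25.50 ✓; ∠(MD, DF) = 98.10° ✗; |DF| = 12.90 ✓.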